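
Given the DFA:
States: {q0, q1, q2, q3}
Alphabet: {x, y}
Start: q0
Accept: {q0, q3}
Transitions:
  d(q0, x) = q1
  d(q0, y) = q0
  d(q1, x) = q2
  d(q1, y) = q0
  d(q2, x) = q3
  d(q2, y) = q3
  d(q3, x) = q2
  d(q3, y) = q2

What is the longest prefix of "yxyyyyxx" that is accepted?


Run the DFA, marking each prefix where the state is accepting:
  "" -> q0 [accept]
  "y" -> q0 [accept]
  "yx" -> q1 [reject]
  "yxy" -> q0 [accept]
  "yxyy" -> q0 [accept]
  "yxyyy" -> q0 [accept]
  "yxyyyy" -> q0 [accept]
  "yxyyyyx" -> q1 [reject]
  "yxyyyyxx" -> q2 [reject]

"yxyyyy"


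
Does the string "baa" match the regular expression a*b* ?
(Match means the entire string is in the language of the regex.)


|string| = 3; first = 'b'; last = 'a'

No, "baa" does not match a*b*


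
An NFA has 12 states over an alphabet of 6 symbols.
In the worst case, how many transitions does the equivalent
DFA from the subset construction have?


Subset construction: one DFA state per subset of NFA states = 2^12 = 4096 states.
Each DFA state has 6 outgoing transitions: 4096 * 6 = 24576

24576


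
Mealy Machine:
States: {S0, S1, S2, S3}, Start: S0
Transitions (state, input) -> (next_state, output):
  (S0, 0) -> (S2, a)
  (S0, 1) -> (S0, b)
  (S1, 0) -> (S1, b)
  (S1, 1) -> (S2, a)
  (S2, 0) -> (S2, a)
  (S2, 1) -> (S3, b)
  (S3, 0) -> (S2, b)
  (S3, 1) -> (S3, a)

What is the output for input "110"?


Step-by-step:
  (S0, 1) -> (S0, b)
  (S0, 1) -> (S0, b)
  (S0, 0) -> (S2, a)

"bba"


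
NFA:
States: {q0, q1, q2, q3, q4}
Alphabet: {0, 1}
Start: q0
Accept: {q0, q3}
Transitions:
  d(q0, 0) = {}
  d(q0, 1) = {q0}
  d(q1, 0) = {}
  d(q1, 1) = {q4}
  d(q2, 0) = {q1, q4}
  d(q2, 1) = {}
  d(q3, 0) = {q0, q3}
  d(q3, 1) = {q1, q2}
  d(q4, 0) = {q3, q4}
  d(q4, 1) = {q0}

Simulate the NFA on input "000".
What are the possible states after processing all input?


Start: {q0}
  --0--> {}
  --0--> {}
  --0--> {}

{} (empty set, no valid transitions)


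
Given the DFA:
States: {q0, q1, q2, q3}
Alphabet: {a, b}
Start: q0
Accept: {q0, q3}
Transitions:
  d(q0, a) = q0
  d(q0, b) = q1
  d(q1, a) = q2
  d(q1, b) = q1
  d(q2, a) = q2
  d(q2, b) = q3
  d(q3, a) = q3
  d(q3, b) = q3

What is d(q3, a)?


Looking up transition d(q3, a)

q3


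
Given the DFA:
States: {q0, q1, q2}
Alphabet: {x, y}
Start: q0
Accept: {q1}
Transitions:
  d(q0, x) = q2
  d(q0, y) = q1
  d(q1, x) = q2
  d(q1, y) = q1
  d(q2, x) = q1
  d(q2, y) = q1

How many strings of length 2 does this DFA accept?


Enumerating all length-2 strings:
  "xx" -> q1 [accept]
  "xy" -> q1 [accept]
  "yx" -> q2 [reject]
  "yy" -> q1 [accept]

3 out of 4


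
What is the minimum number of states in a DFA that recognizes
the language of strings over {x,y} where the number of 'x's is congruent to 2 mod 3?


States track (count of 'x') mod 3.
Need 3 states: one per remainder 0..2; accept = remainder 2.

3


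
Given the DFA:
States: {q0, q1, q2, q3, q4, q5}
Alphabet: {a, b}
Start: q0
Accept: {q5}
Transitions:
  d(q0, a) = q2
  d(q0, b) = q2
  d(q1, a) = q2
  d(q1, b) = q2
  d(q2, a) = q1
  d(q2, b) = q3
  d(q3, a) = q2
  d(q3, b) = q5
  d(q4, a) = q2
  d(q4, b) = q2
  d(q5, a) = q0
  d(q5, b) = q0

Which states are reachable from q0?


BFS from q0:
  layer 0: {q0}
  layer 1: {q2}
  layer 2: {q1, q3}
  layer 3: {q5}

{q0, q1, q2, q3, q5}


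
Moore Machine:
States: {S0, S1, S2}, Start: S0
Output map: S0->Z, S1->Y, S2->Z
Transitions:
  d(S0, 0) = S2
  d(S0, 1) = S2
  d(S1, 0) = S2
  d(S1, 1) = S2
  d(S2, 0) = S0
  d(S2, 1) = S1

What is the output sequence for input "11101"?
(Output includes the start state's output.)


Start: S0 (output Z)
  --1--> S2 (output Z)
  --1--> S1 (output Y)
  --1--> S2 (output Z)
  --0--> S0 (output Z)
  --1--> S2 (output Z)

"ZZYZZZ"


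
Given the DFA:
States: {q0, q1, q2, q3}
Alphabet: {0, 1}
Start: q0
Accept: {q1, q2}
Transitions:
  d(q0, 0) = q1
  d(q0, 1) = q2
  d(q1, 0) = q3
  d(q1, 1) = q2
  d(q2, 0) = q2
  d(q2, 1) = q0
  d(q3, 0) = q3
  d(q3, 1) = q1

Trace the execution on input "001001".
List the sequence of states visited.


Input: 001001
d(q0, 0) = q1
d(q1, 0) = q3
d(q3, 1) = q1
d(q1, 0) = q3
d(q3, 0) = q3
d(q3, 1) = q1


q0 -> q1 -> q3 -> q1 -> q3 -> q3 -> q1


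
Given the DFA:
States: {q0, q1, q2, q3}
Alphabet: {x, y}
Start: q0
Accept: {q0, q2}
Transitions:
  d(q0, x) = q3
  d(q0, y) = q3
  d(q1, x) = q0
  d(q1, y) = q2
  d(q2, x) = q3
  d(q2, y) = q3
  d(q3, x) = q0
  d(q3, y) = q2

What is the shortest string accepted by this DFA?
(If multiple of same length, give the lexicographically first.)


BFS by string length (lex-first path to each state shown):
  len 0: q0<-""
Found accept state at length 0.

"" (empty string)


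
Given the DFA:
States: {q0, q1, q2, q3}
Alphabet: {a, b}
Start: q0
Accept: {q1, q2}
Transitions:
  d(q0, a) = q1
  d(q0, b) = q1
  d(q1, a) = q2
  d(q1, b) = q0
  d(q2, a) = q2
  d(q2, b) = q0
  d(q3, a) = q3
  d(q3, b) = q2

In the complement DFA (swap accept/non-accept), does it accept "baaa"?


Trace: q0 -> q1 -> q2 -> q2 -> q2
Final: q2
Original accept: {q1, q2}
Complement: q2 is in original accept

No, complement rejects (original accepts)


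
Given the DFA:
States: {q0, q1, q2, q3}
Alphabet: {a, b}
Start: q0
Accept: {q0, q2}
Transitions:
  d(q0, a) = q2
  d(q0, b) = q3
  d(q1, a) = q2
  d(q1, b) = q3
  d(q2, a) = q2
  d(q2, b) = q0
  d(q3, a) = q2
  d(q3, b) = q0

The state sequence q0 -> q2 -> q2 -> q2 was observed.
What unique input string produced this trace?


Trace back each transition to find the symbol:
  q0 --[a]--> q2
  q2 --[a]--> q2
  q2 --[a]--> q2

"aaa"


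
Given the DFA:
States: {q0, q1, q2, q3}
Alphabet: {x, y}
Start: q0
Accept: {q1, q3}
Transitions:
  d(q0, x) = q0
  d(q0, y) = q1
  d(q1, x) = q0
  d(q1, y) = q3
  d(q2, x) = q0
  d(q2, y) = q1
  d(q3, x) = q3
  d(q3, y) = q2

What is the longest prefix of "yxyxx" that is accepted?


Run the DFA, marking each prefix where the state is accepting:
  "" -> q0 [reject]
  "y" -> q1 [accept]
  "yx" -> q0 [reject]
  "yxy" -> q1 [accept]
  "yxyx" -> q0 [reject]
  "yxyxx" -> q0 [reject]

"yxy"


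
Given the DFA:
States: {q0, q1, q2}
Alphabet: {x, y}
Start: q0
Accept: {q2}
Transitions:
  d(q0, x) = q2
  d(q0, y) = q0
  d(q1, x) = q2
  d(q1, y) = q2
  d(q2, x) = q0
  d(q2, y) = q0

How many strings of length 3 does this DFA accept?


Enumerating all length-3 strings:
  "xxx" -> q2 [accept]
  "xxy" -> q0 [reject]
  "xyx" -> q2 [accept]
  "xyy" -> q0 [reject]
  "yxx" -> q0 [reject]
  "yxy" -> q0 [reject]
  "yyx" -> q2 [accept]
  "yyy" -> q0 [reject]

3 out of 8


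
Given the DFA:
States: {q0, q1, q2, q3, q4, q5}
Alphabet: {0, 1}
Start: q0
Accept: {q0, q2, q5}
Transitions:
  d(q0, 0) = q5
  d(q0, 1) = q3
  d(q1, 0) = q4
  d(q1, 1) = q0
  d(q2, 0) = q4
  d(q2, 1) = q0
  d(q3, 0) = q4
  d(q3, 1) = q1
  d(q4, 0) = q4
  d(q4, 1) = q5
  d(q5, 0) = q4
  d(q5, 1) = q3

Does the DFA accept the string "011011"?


Trace: q0 -> q5 -> q3 -> q1 -> q4 -> q5 -> q3
Final state: q3
Accept states: {q0, q2, q5}

No, rejected (final state q3 is not an accept state)


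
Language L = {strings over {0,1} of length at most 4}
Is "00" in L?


length = 2

Yes, "00" is in L


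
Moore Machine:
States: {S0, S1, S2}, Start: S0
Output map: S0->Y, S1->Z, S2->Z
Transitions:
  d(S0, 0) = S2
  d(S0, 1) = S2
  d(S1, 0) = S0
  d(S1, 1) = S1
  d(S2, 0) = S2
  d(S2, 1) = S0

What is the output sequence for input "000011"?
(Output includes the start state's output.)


Start: S0 (output Y)
  --0--> S2 (output Z)
  --0--> S2 (output Z)
  --0--> S2 (output Z)
  --0--> S2 (output Z)
  --1--> S0 (output Y)
  --1--> S2 (output Z)

"YZZZZYZ"


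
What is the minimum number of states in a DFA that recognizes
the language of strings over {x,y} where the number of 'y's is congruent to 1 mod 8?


States track (count of 'y') mod 8.
Need 8 states: one per remainder 0..7; accept = remainder 1.

8


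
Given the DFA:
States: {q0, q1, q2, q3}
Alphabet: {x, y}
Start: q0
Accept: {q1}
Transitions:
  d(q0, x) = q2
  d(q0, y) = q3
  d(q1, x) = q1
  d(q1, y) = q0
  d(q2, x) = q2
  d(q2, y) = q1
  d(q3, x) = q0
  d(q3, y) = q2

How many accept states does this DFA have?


Accept states listed: {q1}
Counting: q1(1)

1


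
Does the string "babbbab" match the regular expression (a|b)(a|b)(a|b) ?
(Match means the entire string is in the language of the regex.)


|string| = 7; first = 'b'; last = 'b'

No, "babbbab" does not match (a|b)(a|b)(a|b)


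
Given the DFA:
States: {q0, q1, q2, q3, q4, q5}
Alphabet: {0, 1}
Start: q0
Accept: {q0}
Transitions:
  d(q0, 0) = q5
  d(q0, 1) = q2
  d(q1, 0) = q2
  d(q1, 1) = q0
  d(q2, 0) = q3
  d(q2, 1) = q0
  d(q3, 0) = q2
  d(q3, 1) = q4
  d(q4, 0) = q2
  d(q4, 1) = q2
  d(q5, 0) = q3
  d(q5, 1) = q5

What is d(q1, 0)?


Looking up transition d(q1, 0)

q2


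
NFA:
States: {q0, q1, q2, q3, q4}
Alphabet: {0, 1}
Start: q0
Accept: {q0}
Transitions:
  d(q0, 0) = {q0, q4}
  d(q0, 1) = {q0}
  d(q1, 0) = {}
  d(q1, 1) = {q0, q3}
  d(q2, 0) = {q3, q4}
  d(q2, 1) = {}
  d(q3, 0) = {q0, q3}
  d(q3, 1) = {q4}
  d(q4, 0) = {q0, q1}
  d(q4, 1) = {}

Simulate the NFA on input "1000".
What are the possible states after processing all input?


Start: {q0}
  --1--> {q0}
  --0--> {q0, q4}
  --0--> {q0, q1, q4}
  --0--> {q0, q1, q4}

{q0, q1, q4}


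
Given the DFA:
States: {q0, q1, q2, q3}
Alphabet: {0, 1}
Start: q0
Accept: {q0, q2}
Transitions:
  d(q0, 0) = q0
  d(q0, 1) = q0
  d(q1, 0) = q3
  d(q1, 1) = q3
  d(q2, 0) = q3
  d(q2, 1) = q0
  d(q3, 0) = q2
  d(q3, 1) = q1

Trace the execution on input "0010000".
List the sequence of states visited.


Input: 0010000
d(q0, 0) = q0
d(q0, 0) = q0
d(q0, 1) = q0
d(q0, 0) = q0
d(q0, 0) = q0
d(q0, 0) = q0
d(q0, 0) = q0


q0 -> q0 -> q0 -> q0 -> q0 -> q0 -> q0 -> q0


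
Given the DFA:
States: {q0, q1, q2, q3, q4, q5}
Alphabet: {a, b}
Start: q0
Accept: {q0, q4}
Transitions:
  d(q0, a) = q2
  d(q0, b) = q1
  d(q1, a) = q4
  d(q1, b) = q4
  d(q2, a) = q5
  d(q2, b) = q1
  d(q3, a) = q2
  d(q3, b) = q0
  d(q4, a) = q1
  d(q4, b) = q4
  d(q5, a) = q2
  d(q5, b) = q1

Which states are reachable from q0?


BFS from q0:
  layer 0: {q0}
  layer 1: {q1, q2}
  layer 2: {q4, q5}

{q0, q1, q2, q4, q5}


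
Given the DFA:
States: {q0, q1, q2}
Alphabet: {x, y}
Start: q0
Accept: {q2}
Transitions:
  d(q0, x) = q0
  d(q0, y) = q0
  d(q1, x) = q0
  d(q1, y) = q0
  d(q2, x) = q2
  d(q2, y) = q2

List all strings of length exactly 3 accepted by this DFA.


All strings of length 3: 8 total
Accepted: 0

None


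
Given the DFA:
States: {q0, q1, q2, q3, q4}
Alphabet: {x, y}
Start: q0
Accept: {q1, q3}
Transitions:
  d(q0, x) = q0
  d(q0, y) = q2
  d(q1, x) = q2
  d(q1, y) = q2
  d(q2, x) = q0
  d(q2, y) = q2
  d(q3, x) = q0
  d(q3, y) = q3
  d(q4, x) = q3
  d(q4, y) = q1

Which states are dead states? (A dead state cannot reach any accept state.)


Forward reachability from each state:
  q0 -> reaches {q0, q2}, no accept state (dead)
  q1 -> reaches accept state q1 (live)
  q2 -> reaches {q0, q2}, no accept state (dead)
  q3 -> reaches accept state q3 (live)
  q4 -> reaches accept state q1 (live)

{q0, q2}


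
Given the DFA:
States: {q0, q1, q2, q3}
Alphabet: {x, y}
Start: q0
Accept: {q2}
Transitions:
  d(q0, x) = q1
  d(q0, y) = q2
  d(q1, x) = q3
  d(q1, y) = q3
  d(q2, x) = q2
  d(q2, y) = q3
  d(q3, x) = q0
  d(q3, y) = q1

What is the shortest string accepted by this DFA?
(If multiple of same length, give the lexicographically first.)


BFS by string length (lex-first path to each state shown):
  len 0: q0<-""
  len 1: q1<-"x", q2<-"y"
Found accept state at length 1.

"y"


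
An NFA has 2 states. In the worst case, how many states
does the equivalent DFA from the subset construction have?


Subset construction: one DFA state per subset of NFA states.
2^2 = 4

4


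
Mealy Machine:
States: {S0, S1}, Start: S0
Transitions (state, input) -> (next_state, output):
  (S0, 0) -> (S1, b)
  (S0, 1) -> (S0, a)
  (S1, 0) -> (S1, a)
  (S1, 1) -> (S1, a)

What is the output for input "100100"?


Step-by-step:
  (S0, 1) -> (S0, a)
  (S0, 0) -> (S1, b)
  (S1, 0) -> (S1, a)
  (S1, 1) -> (S1, a)
  (S1, 0) -> (S1, a)
  (S1, 0) -> (S1, a)

"abaaaa"


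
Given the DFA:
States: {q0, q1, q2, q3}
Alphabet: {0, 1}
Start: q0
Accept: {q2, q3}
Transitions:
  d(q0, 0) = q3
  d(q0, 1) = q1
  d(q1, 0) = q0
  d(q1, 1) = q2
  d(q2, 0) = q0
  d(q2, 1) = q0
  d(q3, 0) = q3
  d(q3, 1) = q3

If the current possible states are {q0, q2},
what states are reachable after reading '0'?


Apply transition on '0' from each current state:
  d(q0, 0) = q3
  d(q2, 0) = q0

{q0, q3}


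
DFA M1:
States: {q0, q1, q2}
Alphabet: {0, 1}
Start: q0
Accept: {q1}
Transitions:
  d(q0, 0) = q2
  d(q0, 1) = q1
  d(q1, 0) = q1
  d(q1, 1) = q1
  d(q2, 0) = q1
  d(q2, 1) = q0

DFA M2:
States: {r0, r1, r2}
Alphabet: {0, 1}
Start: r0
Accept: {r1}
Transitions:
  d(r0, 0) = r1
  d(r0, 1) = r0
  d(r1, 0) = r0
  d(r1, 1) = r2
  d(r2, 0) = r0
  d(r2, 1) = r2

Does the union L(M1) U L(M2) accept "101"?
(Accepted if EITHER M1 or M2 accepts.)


M1: final=q1 accepted=True
M2: final=r2 accepted=False

Yes, union accepts


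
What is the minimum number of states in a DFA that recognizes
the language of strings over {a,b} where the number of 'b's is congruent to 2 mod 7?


States track (count of 'b') mod 7.
Need 7 states: one per remainder 0..6; accept = remainder 2.

7


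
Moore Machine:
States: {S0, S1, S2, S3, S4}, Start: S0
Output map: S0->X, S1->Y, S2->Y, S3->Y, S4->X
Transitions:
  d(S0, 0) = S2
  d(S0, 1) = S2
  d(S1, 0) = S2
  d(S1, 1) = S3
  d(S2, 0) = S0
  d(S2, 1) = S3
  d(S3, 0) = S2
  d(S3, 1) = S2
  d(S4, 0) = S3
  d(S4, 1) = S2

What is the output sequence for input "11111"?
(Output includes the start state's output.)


Start: S0 (output X)
  --1--> S2 (output Y)
  --1--> S3 (output Y)
  --1--> S2 (output Y)
  --1--> S3 (output Y)
  --1--> S2 (output Y)

"XYYYYY"


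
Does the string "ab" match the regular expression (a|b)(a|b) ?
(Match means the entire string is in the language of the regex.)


|string| = 2; first = 'a'; last = 'b'

Yes, "ab" matches (a|b)(a|b)


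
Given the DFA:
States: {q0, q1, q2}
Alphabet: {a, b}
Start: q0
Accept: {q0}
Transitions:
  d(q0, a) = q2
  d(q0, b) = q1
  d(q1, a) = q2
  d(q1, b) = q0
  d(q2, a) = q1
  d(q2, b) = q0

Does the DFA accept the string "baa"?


Trace: q0 -> q1 -> q2 -> q1
Final state: q1
Accept states: {q0}

No, rejected (final state q1 is not an accept state)


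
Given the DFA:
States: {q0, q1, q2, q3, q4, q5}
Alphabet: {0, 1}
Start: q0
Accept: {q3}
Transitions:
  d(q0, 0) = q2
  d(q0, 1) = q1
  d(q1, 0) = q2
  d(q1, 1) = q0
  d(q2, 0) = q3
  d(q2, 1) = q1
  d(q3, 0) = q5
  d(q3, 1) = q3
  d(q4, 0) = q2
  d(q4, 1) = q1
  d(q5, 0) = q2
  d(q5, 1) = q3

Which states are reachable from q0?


BFS from q0:
  layer 0: {q0}
  layer 1: {q1, q2}
  layer 2: {q3}
  layer 3: {q5}

{q0, q1, q2, q3, q5}


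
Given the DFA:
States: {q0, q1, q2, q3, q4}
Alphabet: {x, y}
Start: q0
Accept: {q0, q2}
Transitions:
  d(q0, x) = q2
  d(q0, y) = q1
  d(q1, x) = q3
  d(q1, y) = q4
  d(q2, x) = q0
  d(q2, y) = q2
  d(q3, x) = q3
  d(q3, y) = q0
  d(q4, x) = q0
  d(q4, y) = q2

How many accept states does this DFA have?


Accept states listed: {q0, q2}
Counting: q0(1) q2(2)

2


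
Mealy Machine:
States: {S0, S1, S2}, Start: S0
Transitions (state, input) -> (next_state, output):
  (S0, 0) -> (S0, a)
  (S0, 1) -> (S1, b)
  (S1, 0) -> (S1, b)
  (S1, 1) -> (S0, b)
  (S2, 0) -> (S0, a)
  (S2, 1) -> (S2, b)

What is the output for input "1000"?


Step-by-step:
  (S0, 1) -> (S1, b)
  (S1, 0) -> (S1, b)
  (S1, 0) -> (S1, b)
  (S1, 0) -> (S1, b)

"bbbb"


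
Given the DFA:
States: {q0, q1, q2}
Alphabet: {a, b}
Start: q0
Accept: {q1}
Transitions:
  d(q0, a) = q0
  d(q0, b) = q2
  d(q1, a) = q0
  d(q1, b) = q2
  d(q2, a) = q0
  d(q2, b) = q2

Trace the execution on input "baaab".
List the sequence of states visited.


Input: baaab
d(q0, b) = q2
d(q2, a) = q0
d(q0, a) = q0
d(q0, a) = q0
d(q0, b) = q2


q0 -> q2 -> q0 -> q0 -> q0 -> q2


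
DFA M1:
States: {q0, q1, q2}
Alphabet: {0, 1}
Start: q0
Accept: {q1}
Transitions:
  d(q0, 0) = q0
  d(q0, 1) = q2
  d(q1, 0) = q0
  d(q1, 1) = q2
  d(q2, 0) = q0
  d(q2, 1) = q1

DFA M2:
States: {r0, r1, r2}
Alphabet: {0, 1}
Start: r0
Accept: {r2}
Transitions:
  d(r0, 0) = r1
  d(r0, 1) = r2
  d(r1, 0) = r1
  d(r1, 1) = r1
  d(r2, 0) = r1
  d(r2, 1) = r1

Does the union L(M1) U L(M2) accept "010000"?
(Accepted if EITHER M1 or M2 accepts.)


M1: final=q0 accepted=False
M2: final=r1 accepted=False

No, union rejects (neither accepts)


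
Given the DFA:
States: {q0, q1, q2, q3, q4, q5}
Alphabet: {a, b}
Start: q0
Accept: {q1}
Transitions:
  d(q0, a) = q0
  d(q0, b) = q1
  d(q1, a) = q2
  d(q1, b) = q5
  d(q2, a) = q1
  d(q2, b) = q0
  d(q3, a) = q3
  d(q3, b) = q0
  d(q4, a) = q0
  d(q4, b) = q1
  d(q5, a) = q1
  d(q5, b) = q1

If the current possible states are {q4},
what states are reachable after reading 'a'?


Apply transition on 'a' from each current state:
  d(q4, a) = q0

{q0}


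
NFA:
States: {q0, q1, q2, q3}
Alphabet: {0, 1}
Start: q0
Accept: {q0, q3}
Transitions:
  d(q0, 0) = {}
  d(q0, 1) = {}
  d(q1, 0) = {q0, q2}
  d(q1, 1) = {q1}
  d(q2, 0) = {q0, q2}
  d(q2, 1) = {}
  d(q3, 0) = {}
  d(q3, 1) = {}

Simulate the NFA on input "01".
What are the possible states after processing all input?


Start: {q0}
  --0--> {}
  --1--> {}

{} (empty set, no valid transitions)


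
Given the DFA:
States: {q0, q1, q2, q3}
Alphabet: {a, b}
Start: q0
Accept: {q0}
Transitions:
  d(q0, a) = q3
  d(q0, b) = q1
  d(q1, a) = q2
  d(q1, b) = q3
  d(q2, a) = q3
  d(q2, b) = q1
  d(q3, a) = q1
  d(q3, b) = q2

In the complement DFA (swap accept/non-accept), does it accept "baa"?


Trace: q0 -> q1 -> q2 -> q3
Final: q3
Original accept: {q0}
Complement: q3 is not in original accept

Yes, complement accepts (original rejects)


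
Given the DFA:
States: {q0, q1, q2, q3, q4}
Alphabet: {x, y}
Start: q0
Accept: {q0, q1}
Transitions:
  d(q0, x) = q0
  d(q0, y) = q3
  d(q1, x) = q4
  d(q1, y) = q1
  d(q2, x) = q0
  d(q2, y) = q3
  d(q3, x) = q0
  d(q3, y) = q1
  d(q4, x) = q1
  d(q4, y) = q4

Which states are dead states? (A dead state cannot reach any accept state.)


Forward reachability from each state:
  q0 -> reaches accept state q0 (live)
  q1 -> reaches accept state q1 (live)
  q2 -> reaches accept state q0 (live)
  q3 -> reaches accept state q0 (live)
  q4 -> reaches accept state q1 (live)

None (all states can reach an accept state)


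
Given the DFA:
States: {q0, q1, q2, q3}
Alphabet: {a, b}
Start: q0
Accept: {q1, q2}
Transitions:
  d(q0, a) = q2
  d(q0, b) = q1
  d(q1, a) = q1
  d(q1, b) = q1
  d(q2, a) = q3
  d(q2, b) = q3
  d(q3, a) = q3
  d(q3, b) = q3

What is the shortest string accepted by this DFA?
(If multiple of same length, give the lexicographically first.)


BFS by string length (lex-first path to each state shown):
  len 0: q0<-""
  len 1: q1<-"b", q2<-"a"
Found accept state at length 1.

"a"


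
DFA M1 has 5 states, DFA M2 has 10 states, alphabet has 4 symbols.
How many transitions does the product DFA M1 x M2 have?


Product DFA has 5 * 10 = 50 states.
Each has 4 transitions: 50 * 4 = 200

200


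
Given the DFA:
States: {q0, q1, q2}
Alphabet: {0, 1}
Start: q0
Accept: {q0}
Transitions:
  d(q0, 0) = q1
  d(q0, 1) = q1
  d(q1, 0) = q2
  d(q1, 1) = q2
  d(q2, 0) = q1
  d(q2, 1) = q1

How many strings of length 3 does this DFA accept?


Enumerating all length-3 strings:
  "000" -> q1 [reject]
  "001" -> q1 [reject]
  "010" -> q1 [reject]
  "011" -> q1 [reject]
  "100" -> q1 [reject]
  "101" -> q1 [reject]
  "110" -> q1 [reject]
  "111" -> q1 [reject]

0 out of 8


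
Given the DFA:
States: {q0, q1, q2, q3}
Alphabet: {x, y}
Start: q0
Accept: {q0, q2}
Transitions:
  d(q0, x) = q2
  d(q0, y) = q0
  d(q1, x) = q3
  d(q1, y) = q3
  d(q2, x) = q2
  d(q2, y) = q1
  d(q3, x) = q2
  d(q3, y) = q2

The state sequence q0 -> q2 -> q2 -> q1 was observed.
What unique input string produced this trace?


Trace back each transition to find the symbol:
  q0 --[x]--> q2
  q2 --[x]--> q2
  q2 --[y]--> q1

"xxy"


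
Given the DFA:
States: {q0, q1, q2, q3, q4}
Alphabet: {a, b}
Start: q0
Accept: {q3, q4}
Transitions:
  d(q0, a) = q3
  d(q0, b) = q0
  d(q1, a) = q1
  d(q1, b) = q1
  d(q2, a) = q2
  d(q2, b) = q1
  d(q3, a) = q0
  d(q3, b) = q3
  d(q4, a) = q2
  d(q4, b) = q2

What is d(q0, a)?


Looking up transition d(q0, a)

q3


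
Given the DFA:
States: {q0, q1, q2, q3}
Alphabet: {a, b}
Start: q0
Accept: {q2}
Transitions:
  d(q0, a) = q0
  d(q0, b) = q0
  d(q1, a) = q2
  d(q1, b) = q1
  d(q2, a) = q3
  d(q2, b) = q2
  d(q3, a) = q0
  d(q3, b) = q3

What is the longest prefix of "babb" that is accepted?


Run the DFA, marking each prefix where the state is accepting:
  "" -> q0 [reject]
  "b" -> q0 [reject]
  "ba" -> q0 [reject]
  "bab" -> q0 [reject]
  "babb" -> q0 [reject]

No prefix is accepted


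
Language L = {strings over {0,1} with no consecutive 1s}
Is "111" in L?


'11' occurs at index 0

No, "111" is not in L


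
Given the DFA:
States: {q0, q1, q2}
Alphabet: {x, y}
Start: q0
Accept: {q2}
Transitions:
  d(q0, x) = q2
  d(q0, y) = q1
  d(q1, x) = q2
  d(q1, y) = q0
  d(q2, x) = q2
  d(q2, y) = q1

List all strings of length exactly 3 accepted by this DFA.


All strings of length 3: 8 total
Accepted: 4

"xxx", "xyx", "yxx", "yyx"


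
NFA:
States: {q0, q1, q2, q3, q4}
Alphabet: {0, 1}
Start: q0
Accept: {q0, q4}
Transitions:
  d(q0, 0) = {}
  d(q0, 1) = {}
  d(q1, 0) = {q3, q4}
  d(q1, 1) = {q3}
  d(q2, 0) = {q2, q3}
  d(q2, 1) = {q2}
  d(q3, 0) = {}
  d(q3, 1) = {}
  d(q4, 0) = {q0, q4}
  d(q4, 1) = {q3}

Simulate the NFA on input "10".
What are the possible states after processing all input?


Start: {q0}
  --1--> {}
  --0--> {}

{} (empty set, no valid transitions)


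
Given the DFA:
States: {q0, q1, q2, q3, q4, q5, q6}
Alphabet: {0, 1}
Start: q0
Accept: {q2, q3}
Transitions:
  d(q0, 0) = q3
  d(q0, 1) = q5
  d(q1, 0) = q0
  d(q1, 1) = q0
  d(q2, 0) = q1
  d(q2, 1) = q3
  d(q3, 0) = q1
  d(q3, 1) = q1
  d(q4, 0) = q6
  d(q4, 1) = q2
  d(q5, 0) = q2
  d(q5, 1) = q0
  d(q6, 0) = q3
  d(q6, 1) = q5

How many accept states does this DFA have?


Accept states listed: {q2, q3}
Counting: q2(1) q3(2)

2


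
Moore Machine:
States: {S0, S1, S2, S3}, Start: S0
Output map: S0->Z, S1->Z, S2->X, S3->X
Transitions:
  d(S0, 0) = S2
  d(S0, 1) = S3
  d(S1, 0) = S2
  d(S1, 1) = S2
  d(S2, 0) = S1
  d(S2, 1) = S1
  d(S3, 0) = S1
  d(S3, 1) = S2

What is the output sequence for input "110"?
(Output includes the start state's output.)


Start: S0 (output Z)
  --1--> S3 (output X)
  --1--> S2 (output X)
  --0--> S1 (output Z)

"ZXXZ"


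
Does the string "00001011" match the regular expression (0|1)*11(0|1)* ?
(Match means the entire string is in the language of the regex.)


|string| = 8; first = '0'; last = '1'

Yes, "00001011" matches (0|1)*11(0|1)*


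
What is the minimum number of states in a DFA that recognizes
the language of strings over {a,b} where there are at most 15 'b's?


States: count = 0, 1, ..., 15 (all accepting; 16 states), plus a dead state for count > 15.
Total: 16 + 1 = 17.

17


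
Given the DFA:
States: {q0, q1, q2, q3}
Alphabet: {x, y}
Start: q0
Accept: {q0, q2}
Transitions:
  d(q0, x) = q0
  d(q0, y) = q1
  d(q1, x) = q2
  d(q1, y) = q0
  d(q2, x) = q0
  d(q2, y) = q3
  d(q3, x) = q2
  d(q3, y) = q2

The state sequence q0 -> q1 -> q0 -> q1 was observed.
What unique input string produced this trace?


Trace back each transition to find the symbol:
  q0 --[y]--> q1
  q1 --[y]--> q0
  q0 --[y]--> q1

"yyy"


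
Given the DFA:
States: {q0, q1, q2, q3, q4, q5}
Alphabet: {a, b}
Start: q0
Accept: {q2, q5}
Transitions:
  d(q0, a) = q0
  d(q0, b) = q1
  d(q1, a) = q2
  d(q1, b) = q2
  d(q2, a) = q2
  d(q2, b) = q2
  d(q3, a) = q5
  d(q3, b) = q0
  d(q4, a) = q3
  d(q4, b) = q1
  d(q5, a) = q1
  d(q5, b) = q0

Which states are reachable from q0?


BFS from q0:
  layer 0: {q0}
  layer 1: {q1}
  layer 2: {q2}

{q0, q1, q2}


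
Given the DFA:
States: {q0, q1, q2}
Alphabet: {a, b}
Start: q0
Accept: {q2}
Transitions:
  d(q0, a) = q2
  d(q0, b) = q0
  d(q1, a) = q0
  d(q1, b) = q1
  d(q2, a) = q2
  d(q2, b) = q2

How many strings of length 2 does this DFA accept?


Enumerating all length-2 strings:
  "aa" -> q2 [accept]
  "ab" -> q2 [accept]
  "ba" -> q2 [accept]
  "bb" -> q0 [reject]

3 out of 4


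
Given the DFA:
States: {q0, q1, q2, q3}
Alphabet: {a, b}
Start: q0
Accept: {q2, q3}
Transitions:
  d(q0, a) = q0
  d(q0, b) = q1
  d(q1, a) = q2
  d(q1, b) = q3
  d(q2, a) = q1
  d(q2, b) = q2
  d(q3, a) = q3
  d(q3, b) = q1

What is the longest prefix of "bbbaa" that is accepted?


Run the DFA, marking each prefix where the state is accepting:
  "" -> q0 [reject]
  "b" -> q1 [reject]
  "bb" -> q3 [accept]
  "bbb" -> q1 [reject]
  "bbba" -> q2 [accept]
  "bbbaa" -> q1 [reject]

"bbba"


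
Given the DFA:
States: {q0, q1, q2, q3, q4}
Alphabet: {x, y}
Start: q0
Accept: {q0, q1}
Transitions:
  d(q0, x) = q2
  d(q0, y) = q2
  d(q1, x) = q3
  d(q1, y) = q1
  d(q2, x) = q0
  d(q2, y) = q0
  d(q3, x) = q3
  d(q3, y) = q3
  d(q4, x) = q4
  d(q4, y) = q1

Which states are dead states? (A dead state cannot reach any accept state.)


Forward reachability from each state:
  q0 -> reaches accept state q0 (live)
  q1 -> reaches accept state q1 (live)
  q2 -> reaches accept state q0 (live)
  q3 -> reaches {q3}, no accept state (dead)
  q4 -> reaches accept state q1 (live)

{q3}


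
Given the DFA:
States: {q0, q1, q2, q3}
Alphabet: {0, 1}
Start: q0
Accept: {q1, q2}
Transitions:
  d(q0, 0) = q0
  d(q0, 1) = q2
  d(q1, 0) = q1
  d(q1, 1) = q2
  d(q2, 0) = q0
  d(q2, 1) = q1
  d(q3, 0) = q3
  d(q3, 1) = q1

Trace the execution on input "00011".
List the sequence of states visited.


Input: 00011
d(q0, 0) = q0
d(q0, 0) = q0
d(q0, 0) = q0
d(q0, 1) = q2
d(q2, 1) = q1


q0 -> q0 -> q0 -> q0 -> q2 -> q1


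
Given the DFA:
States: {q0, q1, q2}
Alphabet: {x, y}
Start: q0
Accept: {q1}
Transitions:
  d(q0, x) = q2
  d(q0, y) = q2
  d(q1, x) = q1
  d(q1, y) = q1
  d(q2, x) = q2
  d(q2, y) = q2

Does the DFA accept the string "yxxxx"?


Trace: q0 -> q2 -> q2 -> q2 -> q2 -> q2
Final state: q2
Accept states: {q1}

No, rejected (final state q2 is not an accept state)


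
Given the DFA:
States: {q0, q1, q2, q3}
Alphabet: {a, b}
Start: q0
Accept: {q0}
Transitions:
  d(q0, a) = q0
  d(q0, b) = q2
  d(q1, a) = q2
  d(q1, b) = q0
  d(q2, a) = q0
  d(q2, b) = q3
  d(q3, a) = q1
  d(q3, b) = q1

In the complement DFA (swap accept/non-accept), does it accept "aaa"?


Trace: q0 -> q0 -> q0 -> q0
Final: q0
Original accept: {q0}
Complement: q0 is in original accept

No, complement rejects (original accepts)


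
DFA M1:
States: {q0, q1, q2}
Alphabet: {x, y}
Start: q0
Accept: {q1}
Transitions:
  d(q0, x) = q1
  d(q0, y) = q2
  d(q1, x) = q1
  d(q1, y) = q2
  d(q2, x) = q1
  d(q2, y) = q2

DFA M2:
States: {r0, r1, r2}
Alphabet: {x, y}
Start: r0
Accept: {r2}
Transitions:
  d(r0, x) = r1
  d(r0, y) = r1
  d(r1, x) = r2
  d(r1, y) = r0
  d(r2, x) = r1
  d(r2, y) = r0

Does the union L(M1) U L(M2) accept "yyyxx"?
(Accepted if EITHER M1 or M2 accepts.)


M1: final=q1 accepted=True
M2: final=r1 accepted=False

Yes, union accepts


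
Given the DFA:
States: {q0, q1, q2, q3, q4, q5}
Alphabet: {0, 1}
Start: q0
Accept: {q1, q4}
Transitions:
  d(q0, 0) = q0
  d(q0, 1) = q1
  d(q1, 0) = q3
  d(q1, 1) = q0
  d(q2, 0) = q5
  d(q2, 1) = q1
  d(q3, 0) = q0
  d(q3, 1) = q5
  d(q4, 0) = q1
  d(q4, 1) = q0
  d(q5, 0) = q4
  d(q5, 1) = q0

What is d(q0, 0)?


Looking up transition d(q0, 0)

q0


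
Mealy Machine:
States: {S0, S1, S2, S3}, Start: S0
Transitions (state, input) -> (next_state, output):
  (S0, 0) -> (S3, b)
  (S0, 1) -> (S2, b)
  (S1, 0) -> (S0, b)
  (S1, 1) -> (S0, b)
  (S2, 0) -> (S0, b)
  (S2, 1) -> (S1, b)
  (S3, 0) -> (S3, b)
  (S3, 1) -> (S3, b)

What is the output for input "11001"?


Step-by-step:
  (S0, 1) -> (S2, b)
  (S2, 1) -> (S1, b)
  (S1, 0) -> (S0, b)
  (S0, 0) -> (S3, b)
  (S3, 1) -> (S3, b)

"bbbbb"


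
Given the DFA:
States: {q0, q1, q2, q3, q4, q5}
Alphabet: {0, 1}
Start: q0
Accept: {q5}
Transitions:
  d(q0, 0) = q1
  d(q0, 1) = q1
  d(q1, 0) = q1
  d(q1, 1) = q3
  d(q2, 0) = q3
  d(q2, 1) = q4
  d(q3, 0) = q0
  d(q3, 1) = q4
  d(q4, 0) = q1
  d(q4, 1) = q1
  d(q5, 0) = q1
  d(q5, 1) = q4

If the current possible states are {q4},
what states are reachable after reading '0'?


Apply transition on '0' from each current state:
  d(q4, 0) = q1

{q1}


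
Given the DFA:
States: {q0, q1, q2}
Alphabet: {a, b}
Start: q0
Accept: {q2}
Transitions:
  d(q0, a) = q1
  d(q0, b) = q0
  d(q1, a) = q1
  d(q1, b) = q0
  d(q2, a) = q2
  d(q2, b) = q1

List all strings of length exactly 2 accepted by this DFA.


All strings of length 2: 4 total
Accepted: 0

None


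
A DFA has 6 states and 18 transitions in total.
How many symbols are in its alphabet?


Each state has exactly one transition per symbol.
|alphabet| = transitions / states = 18 / 6 = 3

3


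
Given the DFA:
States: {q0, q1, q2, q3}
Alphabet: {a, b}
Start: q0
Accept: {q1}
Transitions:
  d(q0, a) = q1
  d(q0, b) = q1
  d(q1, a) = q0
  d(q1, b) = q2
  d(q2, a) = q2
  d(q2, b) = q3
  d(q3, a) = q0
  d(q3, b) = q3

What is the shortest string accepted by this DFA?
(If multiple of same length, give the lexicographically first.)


BFS by string length (lex-first path to each state shown):
  len 0: q0<-""
  len 1: q1<-"a"
Found accept state at length 1.

"a"


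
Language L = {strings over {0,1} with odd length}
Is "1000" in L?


length = 4; 4 mod 2 = 0

No, "1000" is not in L


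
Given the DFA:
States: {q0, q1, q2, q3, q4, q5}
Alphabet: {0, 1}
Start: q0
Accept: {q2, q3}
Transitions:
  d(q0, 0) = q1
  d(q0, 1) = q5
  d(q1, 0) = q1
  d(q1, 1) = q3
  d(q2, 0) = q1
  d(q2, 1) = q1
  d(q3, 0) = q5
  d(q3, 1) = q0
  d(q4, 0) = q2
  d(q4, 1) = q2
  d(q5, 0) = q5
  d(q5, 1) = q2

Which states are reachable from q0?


BFS from q0:
  layer 0: {q0}
  layer 1: {q1, q5}
  layer 2: {q2, q3}

{q0, q1, q2, q3, q5}


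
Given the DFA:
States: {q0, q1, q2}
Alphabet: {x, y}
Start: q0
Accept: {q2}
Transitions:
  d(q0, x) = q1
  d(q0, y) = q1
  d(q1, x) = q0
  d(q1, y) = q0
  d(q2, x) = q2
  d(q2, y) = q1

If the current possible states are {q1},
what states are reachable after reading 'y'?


Apply transition on 'y' from each current state:
  d(q1, y) = q0

{q0}


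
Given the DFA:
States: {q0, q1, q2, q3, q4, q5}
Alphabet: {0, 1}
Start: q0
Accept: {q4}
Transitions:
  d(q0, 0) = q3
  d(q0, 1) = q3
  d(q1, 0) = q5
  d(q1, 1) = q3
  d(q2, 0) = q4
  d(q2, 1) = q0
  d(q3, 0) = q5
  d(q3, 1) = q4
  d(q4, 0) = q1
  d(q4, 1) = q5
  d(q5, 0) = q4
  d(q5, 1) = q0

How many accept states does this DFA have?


Accept states listed: {q4}
Counting: q4(1)

1


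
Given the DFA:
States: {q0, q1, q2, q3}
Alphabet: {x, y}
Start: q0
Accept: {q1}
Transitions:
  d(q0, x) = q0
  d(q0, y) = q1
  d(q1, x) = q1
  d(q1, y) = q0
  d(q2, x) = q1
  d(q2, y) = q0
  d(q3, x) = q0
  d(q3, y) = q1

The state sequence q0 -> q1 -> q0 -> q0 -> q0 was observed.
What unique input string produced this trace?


Trace back each transition to find the symbol:
  q0 --[y]--> q1
  q1 --[y]--> q0
  q0 --[x]--> q0
  q0 --[x]--> q0

"yyxx"


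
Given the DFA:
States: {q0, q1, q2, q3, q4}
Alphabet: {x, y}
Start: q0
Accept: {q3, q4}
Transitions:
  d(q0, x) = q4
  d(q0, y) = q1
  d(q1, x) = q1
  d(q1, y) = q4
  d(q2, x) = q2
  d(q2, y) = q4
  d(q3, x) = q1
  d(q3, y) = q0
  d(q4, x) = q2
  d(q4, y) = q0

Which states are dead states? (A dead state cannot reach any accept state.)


Forward reachability from each state:
  q0 -> reaches accept state q4 (live)
  q1 -> reaches accept state q4 (live)
  q2 -> reaches accept state q4 (live)
  q3 -> reaches accept state q3 (live)
  q4 -> reaches accept state q4 (live)

None (all states can reach an accept state)


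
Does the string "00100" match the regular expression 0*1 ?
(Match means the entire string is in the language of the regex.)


|string| = 5; first = '0'; last = '0'

No, "00100" does not match 0*1


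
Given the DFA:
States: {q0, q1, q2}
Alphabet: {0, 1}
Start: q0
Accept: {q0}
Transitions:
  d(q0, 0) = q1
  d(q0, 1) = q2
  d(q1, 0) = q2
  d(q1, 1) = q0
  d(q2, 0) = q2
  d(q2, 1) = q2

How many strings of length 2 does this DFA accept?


Enumerating all length-2 strings:
  "00" -> q2 [reject]
  "01" -> q0 [accept]
  "10" -> q2 [reject]
  "11" -> q2 [reject]

1 out of 4


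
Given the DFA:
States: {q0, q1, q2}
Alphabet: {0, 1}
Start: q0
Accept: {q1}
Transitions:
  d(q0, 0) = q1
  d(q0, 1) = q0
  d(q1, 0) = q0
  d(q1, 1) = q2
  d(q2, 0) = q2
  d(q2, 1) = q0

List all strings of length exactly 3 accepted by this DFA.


All strings of length 3: 8 total
Accepted: 2

"000", "110"


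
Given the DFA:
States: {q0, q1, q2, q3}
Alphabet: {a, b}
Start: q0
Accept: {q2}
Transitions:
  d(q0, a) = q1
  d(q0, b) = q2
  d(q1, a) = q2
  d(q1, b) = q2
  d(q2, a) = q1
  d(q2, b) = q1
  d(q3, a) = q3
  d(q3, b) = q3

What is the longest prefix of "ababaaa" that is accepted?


Run the DFA, marking each prefix where the state is accepting:
  "" -> q0 [reject]
  "a" -> q1 [reject]
  "ab" -> q2 [accept]
  "aba" -> q1 [reject]
  "abab" -> q2 [accept]
  "ababa" -> q1 [reject]
  "ababaa" -> q2 [accept]
  "ababaaa" -> q1 [reject]

"ababaa"


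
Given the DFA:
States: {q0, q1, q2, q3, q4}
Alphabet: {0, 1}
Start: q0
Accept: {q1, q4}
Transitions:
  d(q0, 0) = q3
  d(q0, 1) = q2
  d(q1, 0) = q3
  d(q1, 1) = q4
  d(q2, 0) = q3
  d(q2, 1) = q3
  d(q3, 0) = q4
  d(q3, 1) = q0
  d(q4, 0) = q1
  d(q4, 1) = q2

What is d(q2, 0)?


Looking up transition d(q2, 0)

q3


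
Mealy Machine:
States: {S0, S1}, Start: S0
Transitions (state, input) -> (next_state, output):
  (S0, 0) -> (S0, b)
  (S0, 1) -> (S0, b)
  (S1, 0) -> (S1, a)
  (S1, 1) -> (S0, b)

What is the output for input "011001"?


Step-by-step:
  (S0, 0) -> (S0, b)
  (S0, 1) -> (S0, b)
  (S0, 1) -> (S0, b)
  (S0, 0) -> (S0, b)
  (S0, 0) -> (S0, b)
  (S0, 1) -> (S0, b)

"bbbbbb"


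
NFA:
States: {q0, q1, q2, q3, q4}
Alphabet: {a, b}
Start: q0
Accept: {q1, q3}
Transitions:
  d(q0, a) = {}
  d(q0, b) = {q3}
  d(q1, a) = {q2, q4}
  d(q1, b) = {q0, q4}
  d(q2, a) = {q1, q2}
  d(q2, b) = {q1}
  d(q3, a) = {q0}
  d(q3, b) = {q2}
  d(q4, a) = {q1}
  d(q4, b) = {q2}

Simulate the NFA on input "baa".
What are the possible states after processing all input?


Start: {q0}
  --b--> {q3}
  --a--> {q0}
  --a--> {}

{} (empty set, no valid transitions)


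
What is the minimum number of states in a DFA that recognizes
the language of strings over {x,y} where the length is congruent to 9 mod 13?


States track (length) mod 13.
Need 13 states: one per remainder 0..12; accept = remainder 9.

13


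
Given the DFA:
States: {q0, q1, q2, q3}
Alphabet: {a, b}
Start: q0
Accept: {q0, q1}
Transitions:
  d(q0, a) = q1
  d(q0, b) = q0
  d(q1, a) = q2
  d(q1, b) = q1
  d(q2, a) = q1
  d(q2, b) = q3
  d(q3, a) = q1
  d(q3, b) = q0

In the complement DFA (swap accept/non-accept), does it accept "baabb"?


Trace: q0 -> q0 -> q1 -> q2 -> q3 -> q0
Final: q0
Original accept: {q0, q1}
Complement: q0 is in original accept

No, complement rejects (original accepts)


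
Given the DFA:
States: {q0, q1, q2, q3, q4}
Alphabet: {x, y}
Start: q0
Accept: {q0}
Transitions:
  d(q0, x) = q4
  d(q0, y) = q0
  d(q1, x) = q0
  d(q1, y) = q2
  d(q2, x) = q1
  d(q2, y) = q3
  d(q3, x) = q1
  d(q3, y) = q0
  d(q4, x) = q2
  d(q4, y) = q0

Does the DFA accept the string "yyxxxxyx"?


Trace: q0 -> q0 -> q0 -> q4 -> q2 -> q1 -> q0 -> q0 -> q4
Final state: q4
Accept states: {q0}

No, rejected (final state q4 is not an accept state)


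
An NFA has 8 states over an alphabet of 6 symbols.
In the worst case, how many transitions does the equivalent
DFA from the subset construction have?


Subset construction: one DFA state per subset of NFA states = 2^8 = 256 states.
Each DFA state has 6 outgoing transitions: 256 * 6 = 1536

1536


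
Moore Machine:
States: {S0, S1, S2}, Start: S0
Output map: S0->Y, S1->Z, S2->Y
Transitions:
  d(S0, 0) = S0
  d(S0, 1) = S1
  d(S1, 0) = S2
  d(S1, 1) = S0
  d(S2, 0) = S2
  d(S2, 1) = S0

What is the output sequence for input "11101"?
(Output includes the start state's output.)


Start: S0 (output Y)
  --1--> S1 (output Z)
  --1--> S0 (output Y)
  --1--> S1 (output Z)
  --0--> S2 (output Y)
  --1--> S0 (output Y)

"YZYZYY"


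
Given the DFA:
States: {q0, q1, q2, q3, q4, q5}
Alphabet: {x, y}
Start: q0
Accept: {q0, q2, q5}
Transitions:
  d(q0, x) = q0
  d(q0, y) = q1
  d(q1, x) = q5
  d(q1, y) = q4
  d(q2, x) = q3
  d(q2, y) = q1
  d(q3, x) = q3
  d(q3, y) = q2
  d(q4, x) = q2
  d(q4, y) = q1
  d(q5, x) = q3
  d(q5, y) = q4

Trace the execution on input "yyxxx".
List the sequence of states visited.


Input: yyxxx
d(q0, y) = q1
d(q1, y) = q4
d(q4, x) = q2
d(q2, x) = q3
d(q3, x) = q3


q0 -> q1 -> q4 -> q2 -> q3 -> q3


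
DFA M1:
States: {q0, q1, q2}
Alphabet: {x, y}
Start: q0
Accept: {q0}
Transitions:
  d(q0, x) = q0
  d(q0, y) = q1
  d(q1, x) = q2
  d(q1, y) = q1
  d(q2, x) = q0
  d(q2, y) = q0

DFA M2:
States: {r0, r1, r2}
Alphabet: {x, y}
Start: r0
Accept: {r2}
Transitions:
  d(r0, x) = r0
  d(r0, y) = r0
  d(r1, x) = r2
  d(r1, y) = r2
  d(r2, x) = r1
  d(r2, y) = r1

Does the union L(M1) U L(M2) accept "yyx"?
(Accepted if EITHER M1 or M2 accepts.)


M1: final=q2 accepted=False
M2: final=r0 accepted=False

No, union rejects (neither accepts)


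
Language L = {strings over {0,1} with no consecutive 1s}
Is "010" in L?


'11' does not occur

Yes, "010" is in L


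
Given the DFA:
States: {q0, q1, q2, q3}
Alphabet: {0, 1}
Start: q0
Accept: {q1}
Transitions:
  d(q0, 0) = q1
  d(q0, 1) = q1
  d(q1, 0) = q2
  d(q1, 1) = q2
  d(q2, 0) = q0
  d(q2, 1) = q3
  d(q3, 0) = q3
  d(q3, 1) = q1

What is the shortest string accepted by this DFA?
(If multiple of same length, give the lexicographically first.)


BFS by string length (lex-first path to each state shown):
  len 0: q0<-""
  len 1: q1<-"0"
Found accept state at length 1.

"0"


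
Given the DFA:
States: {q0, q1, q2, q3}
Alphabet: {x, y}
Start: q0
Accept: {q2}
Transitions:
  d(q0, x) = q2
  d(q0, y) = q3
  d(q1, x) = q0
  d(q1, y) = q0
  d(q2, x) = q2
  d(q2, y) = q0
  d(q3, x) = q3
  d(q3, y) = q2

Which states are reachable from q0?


BFS from q0:
  layer 0: {q0}
  layer 1: {q2, q3}

{q0, q2, q3}


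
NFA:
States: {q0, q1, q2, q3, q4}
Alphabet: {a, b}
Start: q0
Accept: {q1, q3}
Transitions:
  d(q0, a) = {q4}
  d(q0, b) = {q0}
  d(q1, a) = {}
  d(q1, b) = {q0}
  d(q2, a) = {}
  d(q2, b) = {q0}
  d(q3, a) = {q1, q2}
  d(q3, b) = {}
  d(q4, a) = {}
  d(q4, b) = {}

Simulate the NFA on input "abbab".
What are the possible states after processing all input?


Start: {q0}
  --a--> {q4}
  --b--> {}
  --b--> {}
  --a--> {}
  --b--> {}

{} (empty set, no valid transitions)


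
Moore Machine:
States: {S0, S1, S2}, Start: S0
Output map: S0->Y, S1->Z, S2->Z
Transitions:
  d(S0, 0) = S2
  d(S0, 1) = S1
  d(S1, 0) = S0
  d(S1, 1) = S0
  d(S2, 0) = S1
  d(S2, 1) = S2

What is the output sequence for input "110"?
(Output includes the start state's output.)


Start: S0 (output Y)
  --1--> S1 (output Z)
  --1--> S0 (output Y)
  --0--> S2 (output Z)

"YZYZ"


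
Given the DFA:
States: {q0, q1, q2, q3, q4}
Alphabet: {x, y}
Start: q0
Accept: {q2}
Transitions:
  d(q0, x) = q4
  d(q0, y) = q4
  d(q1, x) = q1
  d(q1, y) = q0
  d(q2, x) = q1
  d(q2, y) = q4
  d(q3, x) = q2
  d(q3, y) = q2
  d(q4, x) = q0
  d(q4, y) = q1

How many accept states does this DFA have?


Accept states listed: {q2}
Counting: q2(1)

1


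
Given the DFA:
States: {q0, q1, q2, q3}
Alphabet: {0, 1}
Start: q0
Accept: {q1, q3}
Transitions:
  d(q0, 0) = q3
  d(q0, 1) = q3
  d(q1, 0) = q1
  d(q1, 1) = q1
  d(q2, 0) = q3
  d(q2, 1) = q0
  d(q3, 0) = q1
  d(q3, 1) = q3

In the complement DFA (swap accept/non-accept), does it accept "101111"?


Trace: q0 -> q3 -> q1 -> q1 -> q1 -> q1 -> q1
Final: q1
Original accept: {q1, q3}
Complement: q1 is in original accept

No, complement rejects (original accepts)
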